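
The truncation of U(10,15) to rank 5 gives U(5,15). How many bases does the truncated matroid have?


Truncating U(10,15) to rank 5 gives U(5,15).
Bases of U(5,15) are all 5-element subsets of 15 elements.
Number of bases = C(15,5) = 15! / (5! * 10!) = 3003.

3003


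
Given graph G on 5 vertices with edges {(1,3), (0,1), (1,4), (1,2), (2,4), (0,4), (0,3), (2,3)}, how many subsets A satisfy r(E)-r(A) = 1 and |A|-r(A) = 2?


R(x,y) = sum over A in 2^E of x^(r(E)-r(A)) * y^(|A|-r(A)).
G has 5 vertices, 8 edges. r(E) = 4.
Enumerate all 2^8 = 256 subsets.
Count subsets with r(E)-r(A)=1 and |A|-r(A)=2: 4.

4


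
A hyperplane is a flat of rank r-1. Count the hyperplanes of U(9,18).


Hyperplanes of U(9,18) are flats of rank 8.
In a uniform matroid, these are exactly the (8)-element subsets.
Count = (18 choose 8) = 43758.

43758


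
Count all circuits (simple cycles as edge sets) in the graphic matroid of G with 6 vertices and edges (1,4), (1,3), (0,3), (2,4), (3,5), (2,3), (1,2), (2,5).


A circuit in a graphic matroid = edge set of a simple cycle.
G has 6 vertices and 8 edges.
Enumerating all minimal edge subsets forming cycles...
Total circuits found: 6.

6


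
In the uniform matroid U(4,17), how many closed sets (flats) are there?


Flats of U(4,17): every subset of size < 4 is a flat, plus E itself.
Count = (17 choose 0) + (17 choose 1) + (17 choose 2) + (17 choose 3) + 1
     = 1 + 17 + 136 + 680 + 1
     = 835.

835


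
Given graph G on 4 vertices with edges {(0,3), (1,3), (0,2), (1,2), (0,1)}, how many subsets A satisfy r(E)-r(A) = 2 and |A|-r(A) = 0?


R(x,y) = sum over A in 2^E of x^(r(E)-r(A)) * y^(|A|-r(A)).
G has 4 vertices, 5 edges. r(E) = 3.
Enumerate all 2^5 = 32 subsets.
Count subsets with r(E)-r(A)=2 and |A|-r(A)=0: 5.

5


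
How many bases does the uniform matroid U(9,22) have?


Bases of U(9,22) are all 9-element subsets of the 22-element ground set.
Number of bases = C(22,9).
C(22,9) = 22! / (9! * 13!) = 497420.

497420


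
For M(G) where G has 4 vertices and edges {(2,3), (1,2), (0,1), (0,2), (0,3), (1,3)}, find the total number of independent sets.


An independent set in a graphic matroid is an acyclic edge subset.
G has 4 vertices and 6 edges.
Enumerate all 2^6 = 64 subsets, checking for acyclicity.
Total independent sets = 38.

38


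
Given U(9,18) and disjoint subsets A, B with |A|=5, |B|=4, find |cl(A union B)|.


|A union B| = 5 + 4 = 9 (disjoint).
In U(9,18), cl(S) = S if |S| < 9, else cl(S) = E.
Since 9 >= 9, cl(A union B) = E.
|cl(A union B)| = 18.

18


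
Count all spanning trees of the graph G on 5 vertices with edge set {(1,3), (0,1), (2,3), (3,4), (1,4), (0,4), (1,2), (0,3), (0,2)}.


By Kirchhoff's matrix tree theorem, the number of spanning trees equals
the determinant of any cofactor of the Laplacian matrix L.
G has 5 vertices and 9 edges.
Computing the (4 x 4) cofactor determinant gives 75.

75


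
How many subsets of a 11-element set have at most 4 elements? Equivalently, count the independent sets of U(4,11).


Independent sets of U(4,11) are all subsets of size <= 4.
Count = (11 choose 0) + (11 choose 1) + (11 choose 2) + (11 choose 3) + (11 choose 4)
     = 1 + 11 + 55 + 165 + 330
     = 562.

562


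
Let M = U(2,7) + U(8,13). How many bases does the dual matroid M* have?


(M1+M2)* = M1* + M2*.
M1* = U(5,7), bases: C(7,5) = 21.
M2* = U(5,13), bases: C(13,5) = 1287.
|B(M*)| = 21 * 1287 = 27027.

27027


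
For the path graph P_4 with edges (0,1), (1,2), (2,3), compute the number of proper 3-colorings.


P(P_4, k) = k * (k-1)^(3).
P(3) = 3 * 2^3 = 3 * 8 = 24.

24


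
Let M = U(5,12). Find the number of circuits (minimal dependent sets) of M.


In U(5,12), circuits are the (6)-element subsets.
Any set of 6 elements is dependent, and removing any one element gives
an independent set of size 5, so it is a minimal dependent set.
Number of circuits = (12 choose 6) = 924.

924


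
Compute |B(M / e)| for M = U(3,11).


Contracting e from U(3,11) gives U(2,10).
Bases of U(2,10) = C(10,2) = 10! / (2! * 8!) = 45.

45


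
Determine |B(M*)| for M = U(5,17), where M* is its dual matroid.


The dual of U(r,n) is U(n-r, n) = U(12,17).
Bases of U(12,17) are all (12)-element subsets.
|B(M*)| = (17 choose 12) = 6188.

6188


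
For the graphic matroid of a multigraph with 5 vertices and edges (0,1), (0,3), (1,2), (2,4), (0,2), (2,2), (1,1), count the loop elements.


In a graphic matroid, a loop is a self-loop edge (u,u) with rank 0.
Examining all 7 edges for self-loops...
Self-loops found: (2,2), (1,1)
Number of loops = 2.

2


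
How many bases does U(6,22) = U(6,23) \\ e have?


Deleting e from U(6,23) gives U(6,22) since n > r.
Bases of U(6,22) = C(22,6) = 74613.

74613


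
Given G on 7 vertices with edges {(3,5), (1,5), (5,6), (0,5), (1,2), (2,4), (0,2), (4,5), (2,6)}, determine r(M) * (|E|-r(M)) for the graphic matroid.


r(M) = |V| - c = 7 - 1 = 6.
nullity = |E| - r(M) = 9 - 6 = 3.
Product = 6 * 3 = 18.

18


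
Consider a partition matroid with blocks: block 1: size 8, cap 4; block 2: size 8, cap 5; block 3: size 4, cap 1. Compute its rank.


Rank of a partition matroid = sum of min(|Si|, ci) for each block.
= min(8,4) + min(8,5) + min(4,1)
= 4 + 5 + 1
= 10.

10


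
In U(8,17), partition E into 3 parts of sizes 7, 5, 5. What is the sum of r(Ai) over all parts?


r(Ai) = min(|Ai|, 8) for each part.
Sum = min(7,8) + min(5,8) + min(5,8)
    = 7 + 5 + 5
    = 17.

17


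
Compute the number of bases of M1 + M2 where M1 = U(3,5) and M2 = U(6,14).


Bases of a direct sum M1 + M2: |B| = |B(M1)| * |B(M2)|.
|B(U(3,5))| = C(5,3) = 10.
|B(U(6,14))| = C(14,6) = 3003.
Total bases = 10 * 3003 = 30030.

30030


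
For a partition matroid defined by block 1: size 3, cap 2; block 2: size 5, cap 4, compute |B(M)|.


A basis picks exactly ci elements from block i.
Number of bases = product of C(|Si|, ci).
= C(3,2) * C(5,4)
= 3 * 5
= 15.

15


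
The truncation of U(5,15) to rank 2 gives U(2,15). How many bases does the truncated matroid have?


Truncating U(5,15) to rank 2 gives U(2,15).
Bases of U(2,15) are all 2-element subsets of 15 elements.
Number of bases = C(15,2) = 15! / (2! * 13!) = 105.

105


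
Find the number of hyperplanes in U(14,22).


Hyperplanes of U(14,22) are flats of rank 13.
In a uniform matroid, these are exactly the (13)-element subsets.
Count = (22 choose 13) = 497420.

497420


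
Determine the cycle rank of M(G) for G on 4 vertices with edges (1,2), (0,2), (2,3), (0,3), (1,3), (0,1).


Cycle rank (nullity) = |E| - r(M) = |E| - (|V| - c).
|E| = 6, |V| = 4, c = 1.
Nullity = 6 - (4 - 1) = 6 - 3 = 3.

3


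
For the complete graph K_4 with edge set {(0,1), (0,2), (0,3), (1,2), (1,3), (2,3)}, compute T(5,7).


T(K_4; x,y) = x^3 + 3x^2 + 4xy + 2x + y^3 + 3y^2 + 2y.
Substituting x=5, y=7:
= 125 + 75 + 140 + 10 + 343 + 147 + 14
= 854.

854


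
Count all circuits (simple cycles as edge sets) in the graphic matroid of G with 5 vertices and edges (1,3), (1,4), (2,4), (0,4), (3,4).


A circuit in a graphic matroid = edge set of a simple cycle.
G has 5 vertices and 5 edges.
Enumerating all minimal edge subsets forming cycles...
Total circuits found: 1.

1


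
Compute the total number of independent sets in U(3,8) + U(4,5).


For a direct sum, |I(M1+M2)| = |I(M1)| * |I(M2)|.
|I(U(3,8))| = sum C(8,k) for k=0..3 = 93.
|I(U(4,5))| = sum C(5,k) for k=0..4 = 31.
Total = 93 * 31 = 2883.

2883


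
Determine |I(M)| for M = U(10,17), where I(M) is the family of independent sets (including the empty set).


Independent sets of U(10,17) are all subsets of size <= 10.
Count = C(17,0) + C(17,1) + C(17,2) + C(17,3) + C(17,4) + C(17,5) + C(17,6) + C(17,7) + C(17,8) + C(17,9) + C(17,10)
     = 1 + 17 + 136 + 680 + 2380 + 6188 + 12376 + 19448 + 24310 + 24310 + 19448
     = 109294.

109294


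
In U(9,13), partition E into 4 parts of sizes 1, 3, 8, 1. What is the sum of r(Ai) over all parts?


r(Ai) = min(|Ai|, 9) for each part.
Sum = min(1,9) + min(3,9) + min(8,9) + min(1,9)
    = 1 + 3 + 8 + 1
    = 13.

13


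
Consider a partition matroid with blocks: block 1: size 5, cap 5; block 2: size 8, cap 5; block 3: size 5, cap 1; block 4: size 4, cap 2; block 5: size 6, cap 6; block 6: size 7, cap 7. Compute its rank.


Rank of a partition matroid = sum of min(|Si|, ci) for each block.
= min(5,5) + min(8,5) + min(5,1) + min(4,2) + min(6,6) + min(7,7)
= 5 + 5 + 1 + 2 + 6 + 7
= 26.

26


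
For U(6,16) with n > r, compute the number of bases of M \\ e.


Deleting e from U(6,16) gives U(6,15) since n > r.
Bases of U(6,15) = (15 choose 6) = 5005.

5005


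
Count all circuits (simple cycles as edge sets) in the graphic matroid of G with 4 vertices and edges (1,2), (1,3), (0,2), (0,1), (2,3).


A circuit in a graphic matroid = edge set of a simple cycle.
G has 4 vertices and 5 edges.
Enumerating all minimal edge subsets forming cycles...
Total circuits found: 3.

3


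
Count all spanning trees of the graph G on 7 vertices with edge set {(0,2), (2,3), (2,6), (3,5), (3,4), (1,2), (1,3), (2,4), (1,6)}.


By Kirchhoff's matrix tree theorem, the number of spanning trees equals
the determinant of any cofactor of the Laplacian matrix L.
G has 7 vertices and 9 edges.
Computing the (6 x 6) cofactor determinant gives 21.

21


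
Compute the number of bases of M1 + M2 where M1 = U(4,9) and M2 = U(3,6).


Bases of a direct sum M1 + M2: |B| = |B(M1)| * |B(M2)|.
|B(U(4,9))| = C(9,4) = 126.
|B(U(3,6))| = C(6,3) = 20.
Total bases = 126 * 20 = 2520.

2520


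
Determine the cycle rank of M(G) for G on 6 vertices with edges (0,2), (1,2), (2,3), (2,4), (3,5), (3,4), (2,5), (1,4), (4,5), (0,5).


Cycle rank (nullity) = |E| - r(M) = |E| - (|V| - c).
|E| = 10, |V| = 6, c = 1.
Nullity = 10 - (6 - 1) = 10 - 5 = 5.

5


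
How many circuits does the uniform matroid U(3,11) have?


In U(3,11), circuits are the (4)-element subsets.
Any set of 4 elements is dependent, and removing any one element gives
an independent set of size 3, so it is a minimal dependent set.
Number of circuits = C(11,4) = 11! / (4! * 7!) = 330.

330


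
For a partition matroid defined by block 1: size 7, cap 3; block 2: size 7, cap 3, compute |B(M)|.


A basis picks exactly ci elements from block i.
Number of bases = product of C(|Si|, ci).
= C(7,3) * C(7,3)
= 35 * 35
= 1225.

1225


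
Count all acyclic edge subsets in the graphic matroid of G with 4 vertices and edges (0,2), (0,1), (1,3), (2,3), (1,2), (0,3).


An independent set in a graphic matroid is an acyclic edge subset.
G has 4 vertices and 6 edges.
Enumerate all 2^6 = 64 subsets, checking for acyclicity.
Total independent sets = 38.

38


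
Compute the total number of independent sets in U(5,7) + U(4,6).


For a direct sum, |I(M1+M2)| = |I(M1)| * |I(M2)|.
|I(U(5,7))| = sum C(7,k) for k=0..5 = 120.
|I(U(4,6))| = sum C(6,k) for k=0..4 = 57.
Total = 120 * 57 = 6840.

6840


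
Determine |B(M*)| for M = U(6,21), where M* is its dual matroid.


The dual of U(r,n) is U(n-r, n) = U(15,21).
Bases of U(15,21) are all (15)-element subsets.
|B(M*)| = C(21,15) = 54264.

54264


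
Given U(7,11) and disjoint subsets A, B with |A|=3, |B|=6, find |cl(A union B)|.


|A union B| = 3 + 6 = 9 (disjoint).
In U(7,11), cl(S) = S if |S| < 7, else cl(S) = E.
Since 9 >= 7, cl(A union B) = E.
|cl(A union B)| = 11.

11


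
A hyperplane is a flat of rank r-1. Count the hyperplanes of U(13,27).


Hyperplanes of U(13,27) are flats of rank 12.
In a uniform matroid, these are exactly the (12)-element subsets.
Count = C(27,12) = 27! / (12! * 15!) = 17383860.

17383860


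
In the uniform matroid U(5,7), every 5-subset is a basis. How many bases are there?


Bases of U(5,7) are all 5-element subsets of the 7-element ground set.
Number of bases = C(7,5).
C(7,5) = 21.

21


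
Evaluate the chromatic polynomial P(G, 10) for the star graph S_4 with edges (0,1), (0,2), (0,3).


P(tree, k) = k * (k-1)^(3) for any tree on 4 vertices.
P(10) = 10 * 9^3 = 10 * 729 = 7290.

7290


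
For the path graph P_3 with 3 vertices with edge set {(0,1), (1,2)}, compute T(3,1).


A path on 3 vertices is a tree with 2 edges.
T(x,y) = x^(2) for any tree.
T(3,1) = 3^2 = 9.

9


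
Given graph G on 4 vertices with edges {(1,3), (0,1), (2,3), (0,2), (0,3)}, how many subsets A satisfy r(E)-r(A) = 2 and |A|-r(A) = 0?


R(x,y) = sum over A in 2^E of x^(r(E)-r(A)) * y^(|A|-r(A)).
G has 4 vertices, 5 edges. r(E) = 3.
Enumerate all 2^5 = 32 subsets.
Count subsets with r(E)-r(A)=2 and |A|-r(A)=0: 5.

5


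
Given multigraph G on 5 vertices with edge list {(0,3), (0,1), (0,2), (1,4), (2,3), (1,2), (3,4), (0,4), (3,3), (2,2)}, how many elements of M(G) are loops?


In a graphic matroid, a loop is a self-loop edge (u,u) with rank 0.
Examining all 10 edges for self-loops...
Self-loops found: (3,3), (2,2)
Number of loops = 2.

2


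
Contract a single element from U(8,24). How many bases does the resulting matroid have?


Contracting e from U(8,24) gives U(7,23).
Bases of U(7,23) = C(23,7) = 245157.

245157


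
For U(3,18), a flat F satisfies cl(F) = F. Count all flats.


Flats of U(3,18): every subset of size < 3 is a flat, plus E itself.
Count = C(18,0) + C(18,1) + C(18,2) + 1
     = 1 + 18 + 153 + 1
     = 173.

173


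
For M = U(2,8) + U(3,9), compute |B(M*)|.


(M1+M2)* = M1* + M2*.
M1* = U(6,8), bases: C(8,6) = 28.
M2* = U(6,9), bases: C(9,6) = 84.
|B(M*)| = 28 * 84 = 2352.

2352


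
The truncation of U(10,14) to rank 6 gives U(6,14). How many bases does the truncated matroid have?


Truncating U(10,14) to rank 6 gives U(6,14).
Bases of U(6,14) are all 6-element subsets of 14 elements.
Number of bases = C(14,6) = 3003.

3003


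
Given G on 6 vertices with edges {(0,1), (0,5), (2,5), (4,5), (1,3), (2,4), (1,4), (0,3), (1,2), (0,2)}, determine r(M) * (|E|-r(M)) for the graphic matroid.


r(M) = |V| - c = 6 - 1 = 5.
nullity = |E| - r(M) = 10 - 5 = 5.
Product = 5 * 5 = 25.

25


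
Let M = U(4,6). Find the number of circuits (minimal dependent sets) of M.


In U(4,6), circuits are the (5)-element subsets.
Any set of 5 elements is dependent, and removing any one element gives
an independent set of size 4, so it is a minimal dependent set.
Number of circuits = C(6,5) = 6! / (5! * 1!) = 6.

6


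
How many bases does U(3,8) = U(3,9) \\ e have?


Deleting e from U(3,9) gives U(3,8) since n > r.
Bases of U(3,8) = C(8,3) = 8! / (3! * 5!) = 56.

56


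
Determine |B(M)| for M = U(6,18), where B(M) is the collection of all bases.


Bases of U(6,18) are all 6-element subsets of the 18-element ground set.
Number of bases = C(18,6).
C(18,6) = 18! / (6! * 12!) = 18564.

18564


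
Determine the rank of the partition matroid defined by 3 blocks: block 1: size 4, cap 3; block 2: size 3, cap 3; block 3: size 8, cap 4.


Rank of a partition matroid = sum of min(|Si|, ci) for each block.
= min(4,3) + min(3,3) + min(8,4)
= 3 + 3 + 4
= 10.

10


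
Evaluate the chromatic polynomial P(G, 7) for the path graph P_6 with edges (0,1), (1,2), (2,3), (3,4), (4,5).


P(P_6, k) = k * (k-1)^(5).
P(7) = 7 * 6^5 = 7 * 7776 = 54432.

54432


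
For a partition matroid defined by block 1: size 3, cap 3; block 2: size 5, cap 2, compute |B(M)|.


A basis picks exactly ci elements from block i.
Number of bases = product of C(|Si|, ci).
= C(3,3) * C(5,2)
= 1 * 10
= 10.

10


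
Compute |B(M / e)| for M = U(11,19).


Contracting e from U(11,19) gives U(10,18).
Bases of U(10,18) = (18 choose 10) = 43758.

43758


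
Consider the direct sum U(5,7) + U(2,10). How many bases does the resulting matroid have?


Bases of a direct sum M1 + M2: |B| = |B(M1)| * |B(M2)|.
|B(U(5,7))| = C(7,5) = 21.
|B(U(2,10))| = C(10,2) = 45.
Total bases = 21 * 45 = 945.

945


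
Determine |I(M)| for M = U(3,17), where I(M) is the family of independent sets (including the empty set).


Independent sets of U(3,17) are all subsets of size <= 3.
Count = C(17,0) + C(17,1) + C(17,2) + C(17,3)
     = 1 + 17 + 136 + 680
     = 834.

834


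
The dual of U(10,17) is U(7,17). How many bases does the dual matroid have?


The dual of U(r,n) is U(n-r, n) = U(7,17).
Bases of U(7,17) are all (7)-element subsets.
|B(M*)| = (17 choose 7) = 19448.

19448


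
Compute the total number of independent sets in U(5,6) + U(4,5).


For a direct sum, |I(M1+M2)| = |I(M1)| * |I(M2)|.
|I(U(5,6))| = sum C(6,k) for k=0..5 = 63.
|I(U(4,5))| = sum C(5,k) for k=0..4 = 31.
Total = 63 * 31 = 1953.

1953


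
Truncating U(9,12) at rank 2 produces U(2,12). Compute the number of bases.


Truncating U(9,12) to rank 2 gives U(2,12).
Bases of U(2,12) are all 2-element subsets of 12 elements.
Number of bases = C(12,2) = (12 * 11) / (1 * 2) = 66.

66


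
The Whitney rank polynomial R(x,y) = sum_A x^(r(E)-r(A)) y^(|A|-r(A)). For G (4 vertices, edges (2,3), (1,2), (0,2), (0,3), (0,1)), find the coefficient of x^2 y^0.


R(x,y) = sum over A in 2^E of x^(r(E)-r(A)) * y^(|A|-r(A)).
G has 4 vertices, 5 edges. r(E) = 3.
Enumerate all 2^5 = 32 subsets.
Count subsets with r(E)-r(A)=2 and |A|-r(A)=0: 5.

5


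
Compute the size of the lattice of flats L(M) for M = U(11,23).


Flats of U(11,23): every subset of size < 11 is a flat, plus E itself.
Count = C(23,0) + C(23,1) + C(23,2) + C(23,3) + C(23,4) + C(23,5) + C(23,6) + C(23,7) + C(23,8) + C(23,9) + C(23,10) + 1
     = 1 + 23 + 253 + 1771 + 8855 + 33649 + 100947 + 245157 + 490314 + 817190 + 1144066 + 1
     = 2842227.

2842227


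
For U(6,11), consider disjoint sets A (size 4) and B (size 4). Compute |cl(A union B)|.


|A union B| = 4 + 4 = 8 (disjoint).
In U(6,11), cl(S) = S if |S| < 6, else cl(S) = E.
Since 8 >= 6, cl(A union B) = E.
|cl(A union B)| = 11.

11


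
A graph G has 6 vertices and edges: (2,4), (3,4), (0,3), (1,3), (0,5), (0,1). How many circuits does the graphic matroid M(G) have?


A circuit in a graphic matroid = edge set of a simple cycle.
G has 6 vertices and 6 edges.
Enumerating all minimal edge subsets forming cycles...
Total circuits found: 1.

1


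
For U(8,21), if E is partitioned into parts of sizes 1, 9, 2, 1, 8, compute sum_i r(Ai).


r(Ai) = min(|Ai|, 8) for each part.
Sum = min(1,8) + min(9,8) + min(2,8) + min(1,8) + min(8,8)
    = 1 + 8 + 2 + 1 + 8
    = 20.

20


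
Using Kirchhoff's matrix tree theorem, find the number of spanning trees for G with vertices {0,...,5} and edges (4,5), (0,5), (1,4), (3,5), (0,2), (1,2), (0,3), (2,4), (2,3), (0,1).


By Kirchhoff's matrix tree theorem, the number of spanning trees equals
the determinant of any cofactor of the Laplacian matrix L.
G has 6 vertices and 10 edges.
Computing the (5 x 5) cofactor determinant gives 130.

130


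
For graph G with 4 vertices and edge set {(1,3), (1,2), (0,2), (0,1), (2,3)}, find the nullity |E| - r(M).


Cycle rank (nullity) = |E| - r(M) = |E| - (|V| - c).
|E| = 5, |V| = 4, c = 1.
Nullity = 5 - (4 - 1) = 5 - 3 = 2.

2


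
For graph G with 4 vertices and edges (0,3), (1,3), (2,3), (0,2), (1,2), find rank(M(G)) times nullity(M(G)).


r(M) = |V| - c = 4 - 1 = 3.
nullity = |E| - r(M) = 5 - 3 = 2.
Product = 3 * 2 = 6.

6


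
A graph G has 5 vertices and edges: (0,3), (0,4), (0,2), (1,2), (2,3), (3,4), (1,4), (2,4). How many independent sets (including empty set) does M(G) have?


An independent set in a graphic matroid is an acyclic edge subset.
G has 5 vertices and 8 edges.
Enumerate all 2^8 = 256 subsets, checking for acyclicity.
Total independent sets = 128.

128


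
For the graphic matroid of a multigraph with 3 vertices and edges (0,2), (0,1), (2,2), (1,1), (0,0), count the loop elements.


In a graphic matroid, a loop is a self-loop edge (u,u) with rank 0.
Examining all 5 edges for self-loops...
Self-loops found: (2,2), (1,1), (0,0)
Number of loops = 3.

3


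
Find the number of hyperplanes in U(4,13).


Hyperplanes of U(4,13) are flats of rank 3.
In a uniform matroid, these are exactly the (3)-element subsets.
Count = C(13,3) = 13! / (3! * 10!) = 286.

286


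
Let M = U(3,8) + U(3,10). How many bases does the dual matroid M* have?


(M1+M2)* = M1* + M2*.
M1* = U(5,8), bases: C(8,5) = 56.
M2* = U(7,10), bases: C(10,7) = 120.
|B(M*)| = 56 * 120 = 6720.

6720


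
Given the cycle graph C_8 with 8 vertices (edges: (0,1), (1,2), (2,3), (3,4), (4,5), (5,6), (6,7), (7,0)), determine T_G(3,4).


T(C_8; x,y) = x + x^2 + ... + x^(7) + y.
T(3,4) = 3^1 + 3^2 + 3^3 + 3^4 + 3^5 + 3^6 + 3^7 + 4
= 3 + 9 + 27 + 81 + 243 + 729 + 2187 + 4
= 3283.

3283


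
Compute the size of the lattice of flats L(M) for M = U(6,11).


Flats of U(6,11): every subset of size < 6 is a flat, plus E itself.
Count = (11 choose 0) + (11 choose 1) + (11 choose 2) + (11 choose 3) + (11 choose 4) + (11 choose 5) + 1
     = 1 + 11 + 55 + 165 + 330 + 462 + 1
     = 1025.

1025


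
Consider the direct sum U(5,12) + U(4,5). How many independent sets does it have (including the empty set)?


For a direct sum, |I(M1+M2)| = |I(M1)| * |I(M2)|.
|I(U(5,12))| = sum C(12,k) for k=0..5 = 1586.
|I(U(4,5))| = sum C(5,k) for k=0..4 = 31.
Total = 1586 * 31 = 49166.

49166


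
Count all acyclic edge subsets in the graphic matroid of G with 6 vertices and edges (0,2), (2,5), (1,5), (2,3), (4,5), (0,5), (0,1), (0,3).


An independent set in a graphic matroid is an acyclic edge subset.
G has 6 vertices and 8 edges.
Enumerate all 2^8 = 256 subsets, checking for acyclicity.
Total independent sets = 164.

164


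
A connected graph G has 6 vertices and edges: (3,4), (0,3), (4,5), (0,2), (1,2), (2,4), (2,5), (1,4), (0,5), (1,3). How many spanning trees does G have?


By Kirchhoff's matrix tree theorem, the number of spanning trees equals
the determinant of any cofactor of the Laplacian matrix L.
G has 6 vertices and 10 edges.
Computing the (5 x 5) cofactor determinant gives 130.

130


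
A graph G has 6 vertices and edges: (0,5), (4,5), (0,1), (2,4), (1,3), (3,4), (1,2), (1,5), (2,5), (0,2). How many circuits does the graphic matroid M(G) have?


A circuit in a graphic matroid = edge set of a simple cycle.
G has 6 vertices and 10 edges.
Enumerating all minimal edge subsets forming cycles...
Total circuits found: 22.

22


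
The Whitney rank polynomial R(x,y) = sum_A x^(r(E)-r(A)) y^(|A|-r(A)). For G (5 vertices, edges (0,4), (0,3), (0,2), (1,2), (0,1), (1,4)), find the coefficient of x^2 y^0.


R(x,y) = sum over A in 2^E of x^(r(E)-r(A)) * y^(|A|-r(A)).
G has 5 vertices, 6 edges. r(E) = 4.
Enumerate all 2^6 = 64 subsets.
Count subsets with r(E)-r(A)=2 and |A|-r(A)=0: 15.

15


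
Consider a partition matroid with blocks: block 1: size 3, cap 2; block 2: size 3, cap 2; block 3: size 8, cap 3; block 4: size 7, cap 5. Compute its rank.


Rank of a partition matroid = sum of min(|Si|, ci) for each block.
= min(3,2) + min(3,2) + min(8,3) + min(7,5)
= 2 + 2 + 3 + 5
= 12.

12


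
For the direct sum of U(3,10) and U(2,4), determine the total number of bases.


Bases of a direct sum M1 + M2: |B| = |B(M1)| * |B(M2)|.
|B(U(3,10))| = C(10,3) = 120.
|B(U(2,4))| = C(4,2) = 6.
Total bases = 120 * 6 = 720.

720


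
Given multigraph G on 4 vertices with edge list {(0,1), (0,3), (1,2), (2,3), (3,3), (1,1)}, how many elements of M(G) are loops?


In a graphic matroid, a loop is a self-loop edge (u,u) with rank 0.
Examining all 6 edges for self-loops...
Self-loops found: (3,3), (1,1)
Number of loops = 2.

2


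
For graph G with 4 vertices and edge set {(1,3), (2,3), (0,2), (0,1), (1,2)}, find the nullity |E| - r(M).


Cycle rank (nullity) = |E| - r(M) = |E| - (|V| - c).
|E| = 5, |V| = 4, c = 1.
Nullity = 5 - (4 - 1) = 5 - 3 = 2.

2


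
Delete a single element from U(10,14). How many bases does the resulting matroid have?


Deleting e from U(10,14) gives U(10,13) since n > r.
Bases of U(10,13) = (13 choose 10) = 286.

286


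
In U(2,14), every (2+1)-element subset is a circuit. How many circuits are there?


In U(2,14), circuits are the (3)-element subsets.
Any set of 3 elements is dependent, and removing any one element gives
an independent set of size 2, so it is a minimal dependent set.
Number of circuits = C(14,3) = (14 * 13 * 12) / (1 * 2 * 3) = 364.

364


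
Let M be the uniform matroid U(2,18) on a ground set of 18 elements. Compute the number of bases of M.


Bases of U(2,18) are all 2-element subsets of the 18-element ground set.
Number of bases = C(18,2).
C(18,2) = 18! / (2! * 16!) = 153.

153


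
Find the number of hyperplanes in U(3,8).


Hyperplanes of U(3,8) are flats of rank 2.
In a uniform matroid, these are exactly the (2)-element subsets.
Count = C(8,2) = 8! / (2! * 6!) = 28.

28


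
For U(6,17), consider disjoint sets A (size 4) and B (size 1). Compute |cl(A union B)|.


|A union B| = 4 + 1 = 5 (disjoint).
In U(6,17), cl(S) = S if |S| < 6, else cl(S) = E.
Since 5 < 6, cl(A union B) = A union B.
|cl(A union B)| = 5.

5


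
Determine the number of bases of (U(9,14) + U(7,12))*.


(M1+M2)* = M1* + M2*.
M1* = U(5,14), bases: C(14,5) = 2002.
M2* = U(5,12), bases: C(12,5) = 792.
|B(M*)| = 2002 * 792 = 1585584.

1585584


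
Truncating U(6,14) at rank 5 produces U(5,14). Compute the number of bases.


Truncating U(6,14) to rank 5 gives U(5,14).
Bases of U(5,14) are all 5-element subsets of 14 elements.
Number of bases = C(14,5) = 14! / (5! * 9!) = 2002.

2002


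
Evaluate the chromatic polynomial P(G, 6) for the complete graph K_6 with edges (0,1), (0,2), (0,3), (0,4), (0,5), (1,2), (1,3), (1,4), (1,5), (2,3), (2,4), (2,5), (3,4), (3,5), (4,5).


P(K_6, k) = k(k-1)(k-2)...(k-5).
P(6) = (6) * (5) * (4) * (3) * (2) * (1) = 720.

720


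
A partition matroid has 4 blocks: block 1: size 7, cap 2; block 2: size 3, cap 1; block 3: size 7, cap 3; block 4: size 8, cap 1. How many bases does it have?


A basis picks exactly ci elements from block i.
Number of bases = product of C(|Si|, ci).
= C(7,2) * C(3,1) * C(7,3) * C(8,1)
= 21 * 3 * 35 * 8
= 17640.

17640


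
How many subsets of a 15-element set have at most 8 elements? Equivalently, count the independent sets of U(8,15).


Independent sets of U(8,15) are all subsets of size <= 8.
Count = C(15,0) + C(15,1) + C(15,2) + C(15,3) + C(15,4) + C(15,5) + C(15,6) + C(15,7) + C(15,8)
     = 1 + 15 + 105 + 455 + 1365 + 3003 + 5005 + 6435 + 6435
     = 22819.

22819


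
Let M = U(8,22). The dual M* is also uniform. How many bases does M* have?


The dual of U(r,n) is U(n-r, n) = U(14,22).
Bases of U(14,22) are all (14)-element subsets.
|B(M*)| = C(22,14) = 22! / (14! * 8!) = 319770.

319770


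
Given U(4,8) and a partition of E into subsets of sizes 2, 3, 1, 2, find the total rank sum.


r(Ai) = min(|Ai|, 4) for each part.
Sum = min(2,4) + min(3,4) + min(1,4) + min(2,4)
    = 2 + 3 + 1 + 2
    = 8.

8


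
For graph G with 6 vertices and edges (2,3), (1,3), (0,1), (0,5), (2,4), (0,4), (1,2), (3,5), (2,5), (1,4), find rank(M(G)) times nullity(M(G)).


r(M) = |V| - c = 6 - 1 = 5.
nullity = |E| - r(M) = 10 - 5 = 5.
Product = 5 * 5 = 25.

25


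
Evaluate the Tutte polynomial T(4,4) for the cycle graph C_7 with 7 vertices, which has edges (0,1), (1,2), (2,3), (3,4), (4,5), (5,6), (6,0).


T(C_7; x,y) = x + x^2 + ... + x^(6) + y.
T(4,4) = 4^1 + 4^2 + 4^3 + 4^4 + 4^5 + 4^6 + 4
= 4 + 16 + 64 + 256 + 1024 + 4096 + 4
= 5464.

5464


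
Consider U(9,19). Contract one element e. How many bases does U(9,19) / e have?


Contracting e from U(9,19) gives U(8,18).
Bases of U(8,18) = C(18,8) = 18! / (8! * 10!) = 43758.

43758


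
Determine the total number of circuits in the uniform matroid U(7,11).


In U(7,11), circuits are the (8)-element subsets.
Any set of 8 elements is dependent, and removing any one element gives
an independent set of size 7, so it is a minimal dependent set.
Number of circuits = C(11,8) = 11! / (8! * 3!) = 165.

165


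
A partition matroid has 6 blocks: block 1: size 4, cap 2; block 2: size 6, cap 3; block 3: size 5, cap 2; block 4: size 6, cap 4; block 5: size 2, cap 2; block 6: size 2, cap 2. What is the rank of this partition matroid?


Rank of a partition matroid = sum of min(|Si|, ci) for each block.
= min(4,2) + min(6,3) + min(5,2) + min(6,4) + min(2,2) + min(2,2)
= 2 + 3 + 2 + 4 + 2 + 2
= 15.

15


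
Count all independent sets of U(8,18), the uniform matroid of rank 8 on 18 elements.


Independent sets of U(8,18) are all subsets of size <= 8.
Count = C(18,0) + C(18,1) + C(18,2) + C(18,3) + C(18,4) + C(18,5) + C(18,6) + C(18,7) + C(18,8)
     = 1 + 18 + 153 + 816 + 3060 + 8568 + 18564 + 31824 + 43758
     = 106762.

106762


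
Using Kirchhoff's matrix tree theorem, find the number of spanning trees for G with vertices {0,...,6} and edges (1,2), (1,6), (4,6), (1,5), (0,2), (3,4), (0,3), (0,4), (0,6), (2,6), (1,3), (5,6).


By Kirchhoff's matrix tree theorem, the number of spanning trees equals
the determinant of any cofactor of the Laplacian matrix L.
G has 7 vertices and 12 edges.
Computing the (6 x 6) cofactor determinant gives 324.

324


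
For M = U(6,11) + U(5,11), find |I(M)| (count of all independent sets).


For a direct sum, |I(M1+M2)| = |I(M1)| * |I(M2)|.
|I(U(6,11))| = sum C(11,k) for k=0..6 = 1486.
|I(U(5,11))| = sum C(11,k) for k=0..5 = 1024.
Total = 1486 * 1024 = 1521664.

1521664


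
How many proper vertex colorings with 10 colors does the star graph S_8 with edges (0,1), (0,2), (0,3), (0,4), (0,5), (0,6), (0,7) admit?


P(tree, k) = k * (k-1)^(7) for any tree on 8 vertices.
P(10) = 10 * 9^7 = 10 * 4782969 = 47829690.

47829690


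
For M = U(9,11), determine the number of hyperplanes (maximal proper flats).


Hyperplanes of U(9,11) are flats of rank 8.
In a uniform matroid, these are exactly the (8)-element subsets.
Count = (11 choose 8) = 165.

165


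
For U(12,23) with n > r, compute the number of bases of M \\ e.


Deleting e from U(12,23) gives U(12,22) since n > r.
Bases of U(12,22) = (22 choose 12) = 646646.

646646


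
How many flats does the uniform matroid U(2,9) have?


Flats of U(2,9): every subset of size < 2 is a flat, plus E itself.
Count = C(9,0) + C(9,1) + 1
     = 1 + 9 + 1
     = 11.

11


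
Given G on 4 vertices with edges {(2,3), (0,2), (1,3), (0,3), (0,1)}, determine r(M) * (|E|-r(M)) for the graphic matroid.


r(M) = |V| - c = 4 - 1 = 3.
nullity = |E| - r(M) = 5 - 3 = 2.
Product = 3 * 2 = 6.

6


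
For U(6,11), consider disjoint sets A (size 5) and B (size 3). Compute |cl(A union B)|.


|A union B| = 5 + 3 = 8 (disjoint).
In U(6,11), cl(S) = S if |S| < 6, else cl(S) = E.
Since 8 >= 6, cl(A union B) = E.
|cl(A union B)| = 11.

11


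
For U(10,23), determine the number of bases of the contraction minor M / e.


Contracting e from U(10,23) gives U(9,22).
Bases of U(9,22) = C(22,9) = 497420.

497420


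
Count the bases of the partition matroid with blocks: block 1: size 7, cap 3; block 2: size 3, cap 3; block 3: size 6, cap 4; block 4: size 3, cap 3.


A basis picks exactly ci elements from block i.
Number of bases = product of C(|Si|, ci).
= C(7,3) * C(3,3) * C(6,4) * C(3,3)
= 35 * 1 * 15 * 1
= 525.

525


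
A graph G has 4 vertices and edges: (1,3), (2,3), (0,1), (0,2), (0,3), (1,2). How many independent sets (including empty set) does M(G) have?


An independent set in a graphic matroid is an acyclic edge subset.
G has 4 vertices and 6 edges.
Enumerate all 2^6 = 64 subsets, checking for acyclicity.
Total independent sets = 38.

38


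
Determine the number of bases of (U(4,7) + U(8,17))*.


(M1+M2)* = M1* + M2*.
M1* = U(3,7), bases: C(7,3) = 35.
M2* = U(9,17), bases: C(17,9) = 24310.
|B(M*)| = 35 * 24310 = 850850.

850850


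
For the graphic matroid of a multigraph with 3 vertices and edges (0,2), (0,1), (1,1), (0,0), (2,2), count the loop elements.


In a graphic matroid, a loop is a self-loop edge (u,u) with rank 0.
Examining all 5 edges for self-loops...
Self-loops found: (1,1), (0,0), (2,2)
Number of loops = 3.

3


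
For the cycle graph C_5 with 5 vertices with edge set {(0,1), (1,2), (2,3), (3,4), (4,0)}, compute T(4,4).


T(C_5; x,y) = x + x^2 + ... + x^(4) + y.
T(4,4) = 4^1 + 4^2 + 4^3 + 4^4 + 4
= 4 + 16 + 64 + 256 + 4
= 344.

344


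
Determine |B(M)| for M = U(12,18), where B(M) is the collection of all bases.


Bases of U(12,18) are all 12-element subsets of the 18-element ground set.
Number of bases = C(18,12).
C(18,12) = 18564.

18564


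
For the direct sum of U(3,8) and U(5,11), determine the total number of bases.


Bases of a direct sum M1 + M2: |B| = |B(M1)| * |B(M2)|.
|B(U(3,8))| = C(8,3) = 56.
|B(U(5,11))| = C(11,5) = 462.
Total bases = 56 * 462 = 25872.

25872


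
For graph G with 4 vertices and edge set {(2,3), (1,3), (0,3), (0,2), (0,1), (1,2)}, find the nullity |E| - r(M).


Cycle rank (nullity) = |E| - r(M) = |E| - (|V| - c).
|E| = 6, |V| = 4, c = 1.
Nullity = 6 - (4 - 1) = 6 - 3 = 3.

3


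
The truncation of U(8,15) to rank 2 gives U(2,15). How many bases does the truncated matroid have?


Truncating U(8,15) to rank 2 gives U(2,15).
Bases of U(2,15) are all 2-element subsets of 15 elements.
Number of bases = C(15,2) = (15 * 14) / (1 * 2) = 105.

105


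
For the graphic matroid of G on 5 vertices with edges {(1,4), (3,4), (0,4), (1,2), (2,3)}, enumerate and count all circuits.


A circuit in a graphic matroid = edge set of a simple cycle.
G has 5 vertices and 5 edges.
Enumerating all minimal edge subsets forming cycles...
Total circuits found: 1.

1


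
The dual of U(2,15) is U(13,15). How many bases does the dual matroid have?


The dual of U(r,n) is U(n-r, n) = U(13,15).
Bases of U(13,15) are all (13)-element subsets.
|B(M*)| = (15 choose 13) = 105.

105


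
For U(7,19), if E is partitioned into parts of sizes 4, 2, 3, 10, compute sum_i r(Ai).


r(Ai) = min(|Ai|, 7) for each part.
Sum = min(4,7) + min(2,7) + min(3,7) + min(10,7)
    = 4 + 2 + 3 + 7
    = 16.

16


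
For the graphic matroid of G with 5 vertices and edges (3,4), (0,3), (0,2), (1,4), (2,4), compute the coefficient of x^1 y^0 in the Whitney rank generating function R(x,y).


R(x,y) = sum over A in 2^E of x^(r(E)-r(A)) * y^(|A|-r(A)).
G has 5 vertices, 5 edges. r(E) = 4.
Enumerate all 2^5 = 32 subsets.
Count subsets with r(E)-r(A)=1 and |A|-r(A)=0: 10.

10


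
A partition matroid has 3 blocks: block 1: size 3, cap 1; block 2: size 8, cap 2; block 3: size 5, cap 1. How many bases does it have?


A basis picks exactly ci elements from block i.
Number of bases = product of C(|Si|, ci).
= C(3,1) * C(8,2) * C(5,1)
= 3 * 28 * 5
= 420.

420


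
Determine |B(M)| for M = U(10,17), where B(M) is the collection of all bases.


Bases of U(10,17) are all 10-element subsets of the 17-element ground set.
Number of bases = C(17,10).
C(17,10) = 19448.

19448


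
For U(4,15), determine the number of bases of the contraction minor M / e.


Contracting e from U(4,15) gives U(3,14).
Bases of U(3,14) = C(14,3) = 14! / (3! * 11!) = 364.

364


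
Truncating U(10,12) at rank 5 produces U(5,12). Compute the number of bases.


Truncating U(10,12) to rank 5 gives U(5,12).
Bases of U(5,12) are all 5-element subsets of 12 elements.
Number of bases = (12 choose 5) = 792.

792


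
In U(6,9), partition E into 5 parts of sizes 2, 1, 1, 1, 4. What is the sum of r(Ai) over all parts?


r(Ai) = min(|Ai|, 6) for each part.
Sum = min(2,6) + min(1,6) + min(1,6) + min(1,6) + min(4,6)
    = 2 + 1 + 1 + 1 + 4
    = 9.

9


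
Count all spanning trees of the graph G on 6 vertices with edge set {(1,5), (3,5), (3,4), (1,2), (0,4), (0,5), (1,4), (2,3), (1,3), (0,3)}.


By Kirchhoff's matrix tree theorem, the number of spanning trees equals
the determinant of any cofactor of the Laplacian matrix L.
G has 6 vertices and 10 edges.
Computing the (5 x 5) cofactor determinant gives 111.

111


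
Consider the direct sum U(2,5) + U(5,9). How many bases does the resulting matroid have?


Bases of a direct sum M1 + M2: |B| = |B(M1)| * |B(M2)|.
|B(U(2,5))| = C(5,2) = 10.
|B(U(5,9))| = C(9,5) = 126.
Total bases = 10 * 126 = 1260.

1260


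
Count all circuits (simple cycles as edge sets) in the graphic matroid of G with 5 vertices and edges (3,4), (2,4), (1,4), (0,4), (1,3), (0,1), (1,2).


A circuit in a graphic matroid = edge set of a simple cycle.
G has 5 vertices and 7 edges.
Enumerating all minimal edge subsets forming cycles...
Total circuits found: 6.

6


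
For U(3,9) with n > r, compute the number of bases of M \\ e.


Deleting e from U(3,9) gives U(3,8) since n > r.
Bases of U(3,8) = (8 choose 3) = 56.

56


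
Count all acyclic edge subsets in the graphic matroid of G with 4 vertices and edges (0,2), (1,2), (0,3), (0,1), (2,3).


An independent set in a graphic matroid is an acyclic edge subset.
G has 4 vertices and 5 edges.
Enumerate all 2^5 = 32 subsets, checking for acyclicity.
Total independent sets = 24.

24


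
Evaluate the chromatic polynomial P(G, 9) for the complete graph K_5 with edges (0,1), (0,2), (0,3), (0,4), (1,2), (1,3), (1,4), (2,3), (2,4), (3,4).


P(K_5, k) = k(k-1)(k-2)...(k-4).
P(9) = (9) * (8) * (7) * (6) * (5) = 15120.

15120


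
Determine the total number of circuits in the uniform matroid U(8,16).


In U(8,16), circuits are the (9)-element subsets.
Any set of 9 elements is dependent, and removing any one element gives
an independent set of size 8, so it is a minimal dependent set.
Number of circuits = C(16,9) = 16! / (9! * 7!) = 11440.

11440


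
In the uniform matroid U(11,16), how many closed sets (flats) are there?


Flats of U(11,16): every subset of size < 11 is a flat, plus E itself.
Count = (16 choose 0) + (16 choose 1) + (16 choose 2) + (16 choose 3) + (16 choose 4) + (16 choose 5) + (16 choose 6) + (16 choose 7) + (16 choose 8) + (16 choose 9) + (16 choose 10) + 1
     = 1 + 16 + 120 + 560 + 1820 + 4368 + 8008 + 11440 + 12870 + 11440 + 8008 + 1
     = 58652.

58652


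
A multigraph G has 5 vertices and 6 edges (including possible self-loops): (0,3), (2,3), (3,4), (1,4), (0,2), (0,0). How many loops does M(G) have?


In a graphic matroid, a loop is a self-loop edge (u,u) with rank 0.
Examining all 6 edges for self-loops...
Self-loops found: (0,0)
Number of loops = 1.

1


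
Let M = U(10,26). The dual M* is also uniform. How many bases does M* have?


The dual of U(r,n) is U(n-r, n) = U(16,26).
Bases of U(16,26) are all (16)-element subsets.
|B(M*)| = (26 choose 16) = 5311735.

5311735


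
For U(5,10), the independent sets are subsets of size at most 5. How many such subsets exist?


Independent sets of U(5,10) are all subsets of size <= 5.
Count = (10 choose 0) + (10 choose 1) + (10 choose 2) + (10 choose 3) + (10 choose 4) + (10 choose 5)
     = 1 + 10 + 45 + 120 + 210 + 252
     = 638.

638


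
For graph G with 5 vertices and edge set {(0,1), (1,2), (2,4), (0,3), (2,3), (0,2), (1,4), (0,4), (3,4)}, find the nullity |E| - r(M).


Cycle rank (nullity) = |E| - r(M) = |E| - (|V| - c).
|E| = 9, |V| = 5, c = 1.
Nullity = 9 - (5 - 1) = 9 - 4 = 5.

5


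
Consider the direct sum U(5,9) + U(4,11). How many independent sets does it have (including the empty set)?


For a direct sum, |I(M1+M2)| = |I(M1)| * |I(M2)|.
|I(U(5,9))| = sum C(9,k) for k=0..5 = 382.
|I(U(4,11))| = sum C(11,k) for k=0..4 = 562.
Total = 382 * 562 = 214684.

214684


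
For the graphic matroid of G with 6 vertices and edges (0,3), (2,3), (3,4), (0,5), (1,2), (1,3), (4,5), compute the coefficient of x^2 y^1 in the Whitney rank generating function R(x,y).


R(x,y) = sum over A in 2^E of x^(r(E)-r(A)) * y^(|A|-r(A)).
G has 6 vertices, 7 edges. r(E) = 5.
Enumerate all 2^7 = 128 subsets.
Count subsets with r(E)-r(A)=2 and |A|-r(A)=1: 5.

5
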